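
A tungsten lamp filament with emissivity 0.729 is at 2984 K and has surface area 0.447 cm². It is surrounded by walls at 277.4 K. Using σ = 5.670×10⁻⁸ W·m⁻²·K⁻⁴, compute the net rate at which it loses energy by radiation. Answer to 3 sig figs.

Area A = 0.447 cm² = 4.47×10⁻⁵ m².
Net radiated power P_net = εσA(T⁴ − T₀⁴) = 0.729×5.670×10⁻⁸×4.47×10⁻⁵×(2984⁴ − 277.4⁴).
T⁴ − T₀⁴ = 7.92858×10¹³ − 5.92142×10⁹ = 7.92799×10¹³ K⁴, so P_net = 146 W.

Net loss ≈ 146 W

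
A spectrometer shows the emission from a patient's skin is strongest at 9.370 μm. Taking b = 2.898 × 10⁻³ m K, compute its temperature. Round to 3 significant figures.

Wien's law gives T = b/λ_max = (2.898×10⁻³ m·K)/(9.370×10⁻⁶ m) = 309 K.

T ≈ 309 K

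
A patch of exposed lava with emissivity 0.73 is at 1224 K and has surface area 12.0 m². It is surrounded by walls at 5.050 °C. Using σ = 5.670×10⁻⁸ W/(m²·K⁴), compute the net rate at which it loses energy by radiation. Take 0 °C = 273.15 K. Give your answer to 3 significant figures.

Surroundings: T = 5.050 °C + 273.15 = 278.200 K.
Area A = 12.0 m².
Net radiated power P_net = εσA(T⁴ − T₀⁴) = 0.73×5.670×10⁻⁸×12.0×(1224⁴ − 278.200⁴).
T⁴ − T₀⁴ = 2.24453×10¹² − 5.99002×10⁹ = 2.23854×10¹² K⁴, so P_net = 1.11×10⁶ W.

Net loss ≈ 1.11×10⁶ W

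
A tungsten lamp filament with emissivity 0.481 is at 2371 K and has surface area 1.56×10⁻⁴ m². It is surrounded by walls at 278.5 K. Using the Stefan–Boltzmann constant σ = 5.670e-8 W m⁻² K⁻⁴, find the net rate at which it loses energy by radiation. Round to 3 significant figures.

Area A = 1.56×10⁻⁴ m².
Net radiated power P_net = εσA(T⁴ − T₀⁴) = 0.481×5.670×10⁻⁸×1.56×10⁻⁴×(2371⁴ − 278.5⁴).
T⁴ − T₀⁴ = 3.16028×10¹³ − 6.01590×10⁹ = 3.15968×10¹³ K⁴, so P_net = 134 W.

Net loss ≈ 134 W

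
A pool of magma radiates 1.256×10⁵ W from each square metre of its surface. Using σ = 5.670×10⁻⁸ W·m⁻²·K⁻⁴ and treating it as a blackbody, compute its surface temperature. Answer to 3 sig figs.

T ≈ 1.22×10³ K

I = σT⁴, so T = (I/σ)^(1/4) = (1.256×10⁵/(5.670×10⁻⁸))^(1/4) = 1.22×10³ K.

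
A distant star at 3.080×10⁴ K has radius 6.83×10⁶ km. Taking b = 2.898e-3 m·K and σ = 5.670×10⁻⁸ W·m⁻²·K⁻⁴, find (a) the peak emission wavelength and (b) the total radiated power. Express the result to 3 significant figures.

λ_max ≈ 94.1 nm; P ≈ 2.99×10³¹ W

(a) λ_max = b/T = 2.898×10⁻³/3.080×10⁴ = 9.409×10⁻⁸ m = 94.1 nm.
Surface area A = 4πR² = 4π(6.83×10⁹ m)² = 5.86207×10²⁰ m².
(b) P = σAT⁴ = 5.670×10⁻⁸×5.86207×10²⁰×(3.080×10⁴)⁴ = 2.99×10³¹ W.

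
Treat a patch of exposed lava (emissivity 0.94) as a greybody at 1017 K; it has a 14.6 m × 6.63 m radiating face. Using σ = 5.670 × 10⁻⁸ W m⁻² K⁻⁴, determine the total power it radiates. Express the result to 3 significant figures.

P ≈ 5.52×10⁶ W

Area A = 14.6 × 6.63 = 96.798 m².
P = εσAT⁴ = 0.94 × 5.670×10⁻⁸ × 96.798 × (1017)⁴ = 5.52×10⁶ W.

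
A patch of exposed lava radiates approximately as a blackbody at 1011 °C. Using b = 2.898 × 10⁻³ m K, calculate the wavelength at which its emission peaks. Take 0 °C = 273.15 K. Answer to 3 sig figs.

λ_max ≈ 2.26×10³ nm

T = 1011 °C + 273.15 = 1284.15 K.
Wien's displacement law: λ_max = b/T = (2.898×10⁻³ m·K)/(1284.15 K) = 2.257×10⁻⁶ m.
That is 2.26×10³ nm, in the infrared range.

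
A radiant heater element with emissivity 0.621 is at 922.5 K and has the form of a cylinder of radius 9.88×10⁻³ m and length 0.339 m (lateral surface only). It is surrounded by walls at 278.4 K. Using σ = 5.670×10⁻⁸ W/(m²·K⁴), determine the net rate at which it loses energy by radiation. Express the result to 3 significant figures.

Lateral area A = 2πrL = 2π×9.88×10⁻³×0.339 = 0.0210444 m².
Net radiated power P_net = εσA(T⁴ − T₀⁴) = 0.621×5.670×10⁻⁸×0.0210444×(922.5⁴ − 278.4⁴).
T⁴ − T₀⁴ = 7.24212×10¹¹ − 6.00727×10⁹ = 7.18205×10¹¹ K⁴, so P_net = 532 W.

Net loss ≈ 532 W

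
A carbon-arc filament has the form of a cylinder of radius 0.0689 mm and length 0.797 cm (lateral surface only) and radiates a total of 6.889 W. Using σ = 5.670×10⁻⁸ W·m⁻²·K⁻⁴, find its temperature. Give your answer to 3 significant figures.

Lateral area A = 2πrL = 2π×6.89×10⁻⁵×7.97×10⁻³ = 3.45030×10⁻⁶ m².
P = σAT⁴ ⇒ T = (P/(σA))^(1/4) = (6.889/(5.670×10⁻⁸×3.45030×10⁻⁶))^(1/4) = 2.44×10³ K.

T ≈ 2.44×10³ K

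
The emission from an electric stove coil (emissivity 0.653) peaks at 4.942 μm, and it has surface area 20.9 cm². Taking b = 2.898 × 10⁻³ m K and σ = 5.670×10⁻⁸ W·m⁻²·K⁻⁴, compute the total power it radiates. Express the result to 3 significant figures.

P ≈ 9.15 W

Wien's law: T = b/λ_max = 2.898×10⁻³/4.942×10⁻⁶ = 586.402 K.
Area A = 20.9 cm² = 2.09×10⁻³ m².
Then P = εσAT⁴ = 0.653×5.670×10⁻⁸×2.09×10⁻³×(586.402)⁴ = 9.15 W.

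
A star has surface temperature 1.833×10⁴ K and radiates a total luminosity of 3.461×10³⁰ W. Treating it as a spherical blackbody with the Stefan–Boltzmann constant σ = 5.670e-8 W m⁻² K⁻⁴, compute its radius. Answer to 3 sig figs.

L = 4πR²σT⁴ ⇒ R = √(L/(4πσT⁴)).
σT⁴ = 6.40078×10⁹ W/m², so R = √(3.461×10³⁰/(4π×6.40078×10⁹)) = 6.56×10⁹ m.

R ≈ 6.56×10⁹ m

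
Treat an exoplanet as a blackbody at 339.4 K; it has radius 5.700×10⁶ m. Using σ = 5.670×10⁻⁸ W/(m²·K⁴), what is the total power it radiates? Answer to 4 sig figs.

Surface area A = 4πR² = 4π(5.700×10⁶ m)² = 4.08281×10¹⁴ m².
P = σAT⁴ = 5.670×10⁻⁸ × 4.08281×10¹⁴ × (339.4)⁴ = 3.072×10¹⁷ W.

P ≈ 3.072×10¹⁷ W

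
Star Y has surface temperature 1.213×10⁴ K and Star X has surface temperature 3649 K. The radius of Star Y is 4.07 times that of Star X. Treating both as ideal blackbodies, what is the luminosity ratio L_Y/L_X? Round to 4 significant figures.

L_Y/L_X ≈ 2023

L ∝ R²T⁴, so L_Y/L_X = (R_Y/R_X)²(T_Y/T_X)⁴ = (4.07)² × (1.213×10⁴/3649)⁴ = 16.5649 × 122.109 = 2023.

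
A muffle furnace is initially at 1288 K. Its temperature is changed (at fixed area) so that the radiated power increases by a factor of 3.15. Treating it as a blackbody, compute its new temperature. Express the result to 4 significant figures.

T₂ ≈ 1716 K

P ∝ T⁴, so T₂/T₁ = (P₂/P₁)^(1/4) = (3.15)^(1/4) = 1.33223.
T₂ = 1288 × 1.33223 = 1716 K.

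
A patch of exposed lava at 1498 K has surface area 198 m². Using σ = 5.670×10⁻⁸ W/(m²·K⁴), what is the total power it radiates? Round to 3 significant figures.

P ≈ 5.65×10⁷ W

Area A = 198 m².
P = σAT⁴ = 5.670×10⁻⁸ × 198 × (1498)⁴ = 5.65×10⁷ W.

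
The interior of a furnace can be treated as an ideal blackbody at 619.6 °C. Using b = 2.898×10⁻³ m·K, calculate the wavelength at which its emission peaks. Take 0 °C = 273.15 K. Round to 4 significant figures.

T = 619.6 °C + 273.15 = 892.75 K.
Wien's displacement law: λ_max = b/T = (2.898×10⁻³ m·K)/(892.75 K) = 3.2461×10⁻⁶ m.
That is 3.246 μm, in the infrared range.

λ_max ≈ 3.246 μm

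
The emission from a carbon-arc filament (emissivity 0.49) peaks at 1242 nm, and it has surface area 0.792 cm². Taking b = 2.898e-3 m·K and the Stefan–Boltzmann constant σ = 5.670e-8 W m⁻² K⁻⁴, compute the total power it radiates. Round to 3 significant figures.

Wien's law: T = b/λ_max = 2.898×10⁻³/1.242×10⁻⁶ = 2333.33 K.
Area A = 0.792 cm² = 7.92×10⁻⁵ m².
Then P = εσAT⁴ = 0.49×5.670×10⁻⁸×7.92×10⁻⁵×(2333.33)⁴ = 65.2 W.

P ≈ 65.2 W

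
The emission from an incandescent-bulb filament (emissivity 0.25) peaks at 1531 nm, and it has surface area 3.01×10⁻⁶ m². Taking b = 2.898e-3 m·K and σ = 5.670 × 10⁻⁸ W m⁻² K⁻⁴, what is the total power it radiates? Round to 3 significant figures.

P ≈ 0.548 W

Wien's law: T = b/λ_max = 2.898×10⁻³/1.531×10⁻⁶ = 1892.88 K.
Area A = 3.01×10⁻⁶ m².
Then P = εσAT⁴ = 0.25×5.670×10⁻⁸×3.01×10⁻⁶×(1892.88)⁴ = 0.548 W.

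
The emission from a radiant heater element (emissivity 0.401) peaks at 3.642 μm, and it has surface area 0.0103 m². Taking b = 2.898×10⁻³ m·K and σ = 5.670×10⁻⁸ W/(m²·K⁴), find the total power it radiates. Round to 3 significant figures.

Wien's law: T = b/λ_max = 2.898×10⁻³/3.642×10⁻⁶ = 795.717 K.
Area A = 0.0103 m².
Then P = εσAT⁴ = 0.401×5.670×10⁻⁸×0.0103×(795.717)⁴ = 93.9 W.

P ≈ 93.9 W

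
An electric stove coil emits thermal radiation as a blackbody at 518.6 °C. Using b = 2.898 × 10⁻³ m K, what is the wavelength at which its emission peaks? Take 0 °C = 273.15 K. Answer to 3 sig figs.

λ_max ≈ 3.66 μm

T = 518.6 °C + 273.15 = 791.75 K.
Wien's displacement law: λ_max = b/T = (2.898×10⁻³ m·K)/(791.75 K) = 3.660×10⁻⁶ m.
That is 3.66 μm, in the infrared range.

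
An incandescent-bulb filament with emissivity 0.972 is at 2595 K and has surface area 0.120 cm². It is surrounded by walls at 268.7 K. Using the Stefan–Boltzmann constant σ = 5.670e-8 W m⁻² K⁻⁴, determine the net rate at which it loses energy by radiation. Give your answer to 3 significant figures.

Area A = 0.120 cm² = 1.20×10⁻⁵ m².
Net radiated power P_net = εσA(T⁴ − T₀⁴) = 0.972×5.670×10⁻⁸×1.20×10⁻⁵×(2595⁴ − 268.7⁴).
T⁴ − T₀⁴ = 4.53471×10¹³ − 5.21280×10⁹ = 4.53419×10¹³ K⁴, so P_net = 30.0 W.

Net loss ≈ 30.0 W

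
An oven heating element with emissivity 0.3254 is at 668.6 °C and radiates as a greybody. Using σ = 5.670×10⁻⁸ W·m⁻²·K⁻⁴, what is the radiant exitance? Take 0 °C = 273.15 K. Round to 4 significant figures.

T = 668.6 °C + 273.15 = 941.75 K.
Stefan–Boltzmann: I = εσT⁴ = 0.3254 × 5.670×10⁻⁸ × (941.75)⁴ = 1.451×10⁴ W/m².

I ≈ 1.451×10⁴ W/m²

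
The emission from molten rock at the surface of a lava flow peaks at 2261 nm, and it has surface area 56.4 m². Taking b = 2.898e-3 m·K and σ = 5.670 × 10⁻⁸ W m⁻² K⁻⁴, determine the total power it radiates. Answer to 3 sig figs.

P ≈ 8.63×10⁶ W

Wien's law: T = b/λ_max = 2.898×10⁻³/2.261×10⁻⁶ = 1281.73 K.
Area A = 56.4 m².
Then P = σAT⁴ = 5.670×10⁻⁸×56.4×(1281.73)⁴ = 8.63×10⁶ W.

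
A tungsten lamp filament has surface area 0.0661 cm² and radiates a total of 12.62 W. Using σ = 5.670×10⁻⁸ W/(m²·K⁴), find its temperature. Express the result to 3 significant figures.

Area A = 0.0661 cm² = 6.61×10⁻⁶ m².
P = σAT⁴ ⇒ T = (P/(σA))^(1/4) = (12.62/(5.670×10⁻⁸×6.61×10⁻⁶))^(1/4) = 2.41×10³ K.

T ≈ 2.41×10³ K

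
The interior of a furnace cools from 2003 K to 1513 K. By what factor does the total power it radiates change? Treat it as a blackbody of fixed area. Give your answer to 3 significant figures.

P ∝ T⁴, so P₂/P₁ = (T₂/T₁)⁴ = (1513/2003)⁴ = (0.755367)⁴ = 0.326.

P₂/P₁ ≈ 0.326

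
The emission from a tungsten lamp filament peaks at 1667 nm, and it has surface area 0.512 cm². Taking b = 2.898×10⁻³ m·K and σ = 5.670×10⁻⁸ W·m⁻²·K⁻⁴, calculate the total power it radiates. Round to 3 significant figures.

Wien's law: T = b/λ_max = 2.898×10⁻³/1.667×10⁻⁶ = 1738.45 K.
Area A = 0.512 cm² = 5.12×10⁻⁵ m².
Then P = σAT⁴ = 5.670×10⁻⁸×5.12×10⁻⁵×(1738.45)⁴ = 26.5 W.

P ≈ 26.5 W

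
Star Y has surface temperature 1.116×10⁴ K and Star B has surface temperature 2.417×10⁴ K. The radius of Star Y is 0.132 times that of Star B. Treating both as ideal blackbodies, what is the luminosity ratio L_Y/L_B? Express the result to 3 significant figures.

L ∝ R²T⁴, so L_Y/L_B = (R_Y/R_B)²(T_Y/T_B)⁴ = (0.132)² × (1.116×10⁴/2.417×10⁴)⁴ = 0.017424 × 0.0454517 = 7.92×10⁻⁴.

L_Y/L_B ≈ 7.92×10⁻⁴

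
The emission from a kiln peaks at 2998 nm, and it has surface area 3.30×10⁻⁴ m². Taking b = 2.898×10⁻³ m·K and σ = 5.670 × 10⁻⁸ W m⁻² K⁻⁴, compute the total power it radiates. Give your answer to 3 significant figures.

P ≈ 16.3 W

Wien's law: T = b/λ_max = 2.898×10⁻³/2.998×10⁻⁶ = 966.644 K.
Area A = 3.30×10⁻⁴ m².
Then P = σAT⁴ = 5.670×10⁻⁸×3.30×10⁻⁴×(966.644)⁴ = 16.3 W.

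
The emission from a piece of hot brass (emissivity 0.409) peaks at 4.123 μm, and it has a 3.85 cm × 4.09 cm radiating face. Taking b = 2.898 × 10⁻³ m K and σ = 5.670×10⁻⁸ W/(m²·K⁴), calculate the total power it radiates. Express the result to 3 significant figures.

P ≈ 8.91 W

Wien's law: T = b/λ_max = 2.898×10⁻³/4.123×10⁻⁶ = 702.886 K.
Area A = 0.0385 × 0.0409 = 1.57465×10⁻³ m².
Then P = εσAT⁴ = 0.409×5.670×10⁻⁸×1.57465×10⁻³×(702.886)⁴ = 8.91 W.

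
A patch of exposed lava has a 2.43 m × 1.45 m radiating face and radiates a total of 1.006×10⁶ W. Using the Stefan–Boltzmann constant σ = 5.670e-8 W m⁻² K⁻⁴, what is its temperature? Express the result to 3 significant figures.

T ≈ 1.50×10³ K

Area A = 2.43 × 1.45 = 3.5235 m².
P = σAT⁴ ⇒ T = (P/(σA))^(1/4) = (1.006×10⁶/(5.670×10⁻⁸×3.5235))^(1/4) = 1.50×10³ K.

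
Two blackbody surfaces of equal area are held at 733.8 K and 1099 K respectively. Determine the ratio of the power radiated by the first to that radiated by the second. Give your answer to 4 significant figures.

With equal areas, P₁/P₂ = (T₁/T₂)⁴ = (733.8/1099)⁴ = 0.1988.

P₁/P₂ ≈ 0.1988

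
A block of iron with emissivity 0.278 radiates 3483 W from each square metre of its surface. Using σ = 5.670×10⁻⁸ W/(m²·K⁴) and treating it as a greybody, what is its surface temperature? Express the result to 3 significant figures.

T ≈ 686 K

I = εσT⁴, so T = (I/εσ)^(1/4) = (3483/(0.278×5.670×10⁻⁸))^(1/4) = 686 K.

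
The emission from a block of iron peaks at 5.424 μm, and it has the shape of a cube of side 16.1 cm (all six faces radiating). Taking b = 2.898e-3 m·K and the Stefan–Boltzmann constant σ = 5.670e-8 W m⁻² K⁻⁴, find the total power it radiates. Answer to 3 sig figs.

Wien's law: T = b/λ_max = 2.898×10⁻³/5.424×10⁻⁶ = 534.292 K.
Area A = 6s² = 6×(0.161 m)² = 0.155526 m².
Then P = σAT⁴ = 5.670×10⁻⁸×0.155526×(534.292)⁴ = 719 W.

P ≈ 719 W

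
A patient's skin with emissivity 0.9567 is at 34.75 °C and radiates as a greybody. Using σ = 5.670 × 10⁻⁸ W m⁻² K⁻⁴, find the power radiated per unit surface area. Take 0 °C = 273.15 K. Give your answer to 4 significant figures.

I ≈ 487.5 W/m²

T = 34.75 °C + 273.15 = 307.90 K.
Stefan–Boltzmann: I = εσT⁴ = 0.9567 × 5.670×10⁻⁸ × (307.90)⁴ = 487.5 W/m².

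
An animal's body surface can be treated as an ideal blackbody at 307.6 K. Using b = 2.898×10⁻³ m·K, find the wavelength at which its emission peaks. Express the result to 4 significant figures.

λ_max ≈ 9.421 μm

Wien's displacement law: λ_max = b/T = (2.898×10⁻³ m·K)/(307.6 K) = 9.4213×10⁻⁶ m.
That is 9.421 μm, in the infrared range.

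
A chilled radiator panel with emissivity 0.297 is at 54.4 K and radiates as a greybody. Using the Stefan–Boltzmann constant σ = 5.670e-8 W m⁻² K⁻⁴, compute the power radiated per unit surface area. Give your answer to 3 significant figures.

Stefan–Boltzmann: I = εσT⁴ = 0.297 × 5.670×10⁻⁸ × (54.4)⁴ = 0.147 W/m².

I ≈ 0.147 W/m²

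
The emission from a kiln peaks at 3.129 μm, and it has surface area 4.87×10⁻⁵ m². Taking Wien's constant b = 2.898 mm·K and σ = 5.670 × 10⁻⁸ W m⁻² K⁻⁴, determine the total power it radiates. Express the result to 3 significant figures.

Wien's law: T = b/λ_max = 2.898×10⁻³/3.129×10⁻⁶ = 926.174 K.
Area A = 4.87×10⁻⁵ m².
Then P = σAT⁴ = 5.670×10⁻⁸×4.87×10⁻⁵×(926.174)⁴ = 2.03 W.

P ≈ 2.03 W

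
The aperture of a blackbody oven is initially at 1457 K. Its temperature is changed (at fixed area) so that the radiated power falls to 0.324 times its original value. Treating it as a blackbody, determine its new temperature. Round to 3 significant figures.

T₂ ≈ 1.10×10³ K

P ∝ T⁴, so T₂/T₁ = (P₂/P₁)^(1/4) = (0.324)^(1/4) = 0.754460.
T₂ = 1457 × 0.754460 = 1.10×10³ K.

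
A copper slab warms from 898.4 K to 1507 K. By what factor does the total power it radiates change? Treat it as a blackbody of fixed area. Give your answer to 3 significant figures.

P₂/P₁ ≈ 7.92

P ∝ T⁴, so P₂/P₁ = (T₂/T₁)⁴ = (1507/898.4)⁴ = (1.67743)⁴ = 7.92.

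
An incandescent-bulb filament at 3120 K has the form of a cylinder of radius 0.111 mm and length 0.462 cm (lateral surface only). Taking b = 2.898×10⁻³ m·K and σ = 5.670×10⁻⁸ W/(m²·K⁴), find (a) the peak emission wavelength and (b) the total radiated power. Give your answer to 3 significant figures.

λ_max ≈ 929 nm; P ≈ 17.3 W

(a) λ_max = b/T = 2.898×10⁻³/3120 = 9.288×10⁻⁷ m = 929 nm.
Lateral area A = 2πrL = 2π×1.11×10⁻⁴×4.62×10⁻³ = 3.22214×10⁻⁶ m².
(b) P = σAT⁴ = 5.670×10⁻⁸×3.22214×10⁻⁶×(3120)⁴ = 17.3 W.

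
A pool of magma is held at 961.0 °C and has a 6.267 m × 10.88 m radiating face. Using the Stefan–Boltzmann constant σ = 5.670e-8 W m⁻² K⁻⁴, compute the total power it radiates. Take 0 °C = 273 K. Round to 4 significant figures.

P ≈ 8.965×10⁶ W

T = 961.0 °C + 273 = 1234.0 K.
Area A = 6.267 × 10.88 = 68.185 m².
P = σAT⁴ = 5.670×10⁻⁸ × 68.185 × (1234.0)⁴ = 8.965×10⁶ W.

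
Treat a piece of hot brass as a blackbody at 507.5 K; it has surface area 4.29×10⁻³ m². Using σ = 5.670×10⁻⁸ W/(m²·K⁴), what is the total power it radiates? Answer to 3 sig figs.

P ≈ 16.1 W

Area A = 4.29×10⁻³ m².
P = σAT⁴ = 5.670×10⁻⁸ × 4.29×10⁻³ × (507.5)⁴ = 16.1 W.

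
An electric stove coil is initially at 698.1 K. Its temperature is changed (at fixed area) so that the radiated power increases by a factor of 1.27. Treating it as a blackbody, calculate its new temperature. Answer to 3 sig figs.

P ∝ T⁴, so T₂/T₁ = (P₂/P₁)^(1/4) = (1.27)^(1/4) = 1.06158.
T₂ = 698.1 × 1.06158 = 741 K.

T₂ ≈ 741 K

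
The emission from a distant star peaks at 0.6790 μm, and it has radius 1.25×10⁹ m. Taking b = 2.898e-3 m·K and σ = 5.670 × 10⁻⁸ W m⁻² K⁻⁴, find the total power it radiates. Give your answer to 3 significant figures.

P ≈ 3.69×10²⁶ W

Wien's law: T = b/λ_max = 2.898×10⁻³/6.790×10⁻⁷ = 4268.04 K.
Surface area A = 4πR² = 4π(1.25×10⁹ m)² = 1.96350×10¹⁹ m².
Then P = σAT⁴ = 5.670×10⁻⁸×1.96350×10¹⁹×(4268.04)⁴ = 3.69×10²⁶ W.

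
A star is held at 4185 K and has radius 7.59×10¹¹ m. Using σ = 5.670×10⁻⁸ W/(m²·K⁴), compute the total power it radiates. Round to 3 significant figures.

Surface area A = 4πR² = 4π(7.59×10¹¹ m)² = 7.23925×10²⁴ m².
P = σAT⁴ = 5.670×10⁻⁸ × 7.23925×10²⁴ × (4185)⁴ = 1.26×10³² W.

P ≈ 1.26×10³² W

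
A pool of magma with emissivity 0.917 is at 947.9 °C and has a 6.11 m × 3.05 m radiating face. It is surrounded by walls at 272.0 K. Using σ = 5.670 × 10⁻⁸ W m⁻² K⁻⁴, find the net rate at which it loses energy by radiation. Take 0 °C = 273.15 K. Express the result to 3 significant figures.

T = 947.9 °C + 273.15 = 1221.05 K.
Area A = 6.11 × 3.05 = 18.6355 m².
Net radiated power P_net = εσA(T⁴ − T₀⁴) = 0.917×5.670×10⁻⁸×18.6355×(1221.05⁴ − 272.0⁴).
T⁴ − T₀⁴ = 2.22297×10¹² − 5.47363×10⁹ = 2.21750×10¹² K⁴, so P_net = 2.15×10⁶ W.

Net loss ≈ 2.15×10⁶ W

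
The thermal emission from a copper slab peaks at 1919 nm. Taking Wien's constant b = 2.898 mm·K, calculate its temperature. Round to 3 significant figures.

Wien's law gives T = b/λ_max = (2.898×10⁻³ m·K)/(1.919×10⁻⁶ m) = 1.51×10³ K.

T ≈ 1.51×10³ K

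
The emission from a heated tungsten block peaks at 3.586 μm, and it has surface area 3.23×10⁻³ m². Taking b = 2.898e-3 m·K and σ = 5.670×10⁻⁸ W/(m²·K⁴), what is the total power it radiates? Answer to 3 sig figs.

P ≈ 78.1 W

Wien's law: T = b/λ_max = 2.898×10⁻³/3.586×10⁻⁶ = 808.143 K.
Area A = 3.23×10⁻³ m².
Then P = σAT⁴ = 5.670×10⁻⁸×3.23×10⁻³×(808.143)⁴ = 78.1 W.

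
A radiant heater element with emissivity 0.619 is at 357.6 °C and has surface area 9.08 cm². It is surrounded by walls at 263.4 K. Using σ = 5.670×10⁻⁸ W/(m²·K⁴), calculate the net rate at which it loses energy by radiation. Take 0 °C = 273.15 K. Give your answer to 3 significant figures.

T = 357.6 °C + 273.15 = 630.75 K.
Area A = 9.08 cm² = 9.08×10⁻⁴ m².
Net radiated power P_net = εσA(T⁴ − T₀⁴) = 0.619×5.670×10⁻⁸×9.08×10⁻⁴×(630.75⁴ − 263.4⁴).
T⁴ − T₀⁴ = 1.58281×10¹¹ − 4.81352×10⁹ = 1.53467×10¹¹ K⁴, so P_net = 4.89 W.

Net loss ≈ 4.89 W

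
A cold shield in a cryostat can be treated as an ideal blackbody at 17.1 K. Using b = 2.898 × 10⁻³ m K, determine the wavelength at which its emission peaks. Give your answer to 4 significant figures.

Wien's displacement law: λ_max = b/T = (2.898×10⁻³ m·K)/(17.1 K) = 1.6947×10⁻⁴ m.
That is 1.695×10⁻⁴ m, in the infrared range.

λ_max ≈ 1.695×10⁻⁴ m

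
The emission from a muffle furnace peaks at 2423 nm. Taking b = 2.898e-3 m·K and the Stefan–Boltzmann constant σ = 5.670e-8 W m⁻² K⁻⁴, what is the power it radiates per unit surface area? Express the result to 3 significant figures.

I ≈ 1.16×10⁵ W/m²

Wien's law: T = b/λ_max = 2.898×10⁻³/2.423×10⁻⁶ = 1196.04 K.
Then I = σT⁴ = 5.670×10⁻⁸×(1196.04)⁴ = 1.16×10⁵ W/m².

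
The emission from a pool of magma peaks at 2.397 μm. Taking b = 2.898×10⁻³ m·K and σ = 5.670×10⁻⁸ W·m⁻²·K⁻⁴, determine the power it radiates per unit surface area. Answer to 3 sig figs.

I ≈ 1.21×10⁵ W/m²

Wien's law: T = b/λ_max = 2.898×10⁻³/2.397×10⁻⁶ = 1209.01 K.
Then I = σT⁴ = 5.670×10⁻⁸×(1209.01)⁴ = 1.21×10⁵ W/m².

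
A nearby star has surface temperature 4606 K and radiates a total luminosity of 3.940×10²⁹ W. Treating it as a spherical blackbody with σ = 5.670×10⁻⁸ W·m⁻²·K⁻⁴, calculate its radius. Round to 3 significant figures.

L = 4πR²σT⁴ ⇒ R = √(L/(4πσT⁴)).
σT⁴ = 2.55199×10⁷ W/m², so R = √(3.940×10²⁹/(4π×2.55199×10⁷)) = 3.51×10¹⁰ m.

R ≈ 3.51×10¹⁰ m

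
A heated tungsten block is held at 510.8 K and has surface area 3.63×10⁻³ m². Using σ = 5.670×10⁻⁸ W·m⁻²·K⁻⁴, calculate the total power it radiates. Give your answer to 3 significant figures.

P ≈ 14.0 W

Area A = 3.63×10⁻³ m².
P = σAT⁴ = 5.670×10⁻⁸ × 3.63×10⁻³ × (510.8)⁴ = 14.0 W.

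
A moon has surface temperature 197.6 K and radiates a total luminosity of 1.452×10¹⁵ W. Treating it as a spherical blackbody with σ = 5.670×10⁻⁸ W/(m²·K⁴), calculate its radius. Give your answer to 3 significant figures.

R ≈ 1.16×10⁶ m

L = 4πR²σT⁴ ⇒ R = √(L/(4πσT⁴)).
σT⁴ = 86.4432 W/m², so R = √(1.452×10¹⁵/(4π×86.4432)) = 1.16×10⁶ m.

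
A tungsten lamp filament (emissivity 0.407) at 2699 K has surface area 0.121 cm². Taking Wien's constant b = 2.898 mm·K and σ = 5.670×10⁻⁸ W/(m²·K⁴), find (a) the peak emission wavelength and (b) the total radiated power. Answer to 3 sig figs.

(a) λ_max = b/T = 2.898×10⁻³/2699 = 1.074×10⁻⁶ m = 1.07 μm.
Area A = 0.121 cm² = 1.21×10⁻⁵ m².
(b) P = εσAT⁴ = 0.407×5.670×10⁻⁸×1.21×10⁻⁵×(2699)⁴ = 14.8 W.

λ_max ≈ 1.07 μm; P ≈ 14.8 W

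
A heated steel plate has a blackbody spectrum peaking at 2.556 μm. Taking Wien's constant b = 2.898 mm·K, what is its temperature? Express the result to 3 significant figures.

Wien's law gives T = b/λ_max = (2.898×10⁻³ m·K)/(2.556×10⁻⁶ m) = 1.13×10³ K.

T ≈ 1.13×10³ K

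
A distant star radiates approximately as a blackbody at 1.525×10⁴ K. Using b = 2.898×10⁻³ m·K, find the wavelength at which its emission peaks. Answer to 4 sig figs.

λ_max ≈ 190.0 nm

Wien's displacement law: λ_max = b/T = (2.898×10⁻³ m·K)/(1.525×10⁴ K) = 1.9003×10⁻⁷ m.
That is 190.0 nm, in the ultraviolet range.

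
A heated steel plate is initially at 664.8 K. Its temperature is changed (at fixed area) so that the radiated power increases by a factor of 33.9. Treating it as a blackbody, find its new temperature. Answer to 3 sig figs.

P ∝ T⁴, so T₂/T₁ = (P₂/P₁)^(1/4) = (33.9)^(1/4) = 2.41296.
T₂ = 664.8 × 2.41296 = 1.60×10³ K.

T₂ ≈ 1.60×10³ K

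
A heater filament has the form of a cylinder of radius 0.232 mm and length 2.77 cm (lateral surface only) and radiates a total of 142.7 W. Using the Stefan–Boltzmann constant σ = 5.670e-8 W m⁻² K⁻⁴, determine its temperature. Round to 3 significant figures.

T ≈ 2.81×10³ K

Lateral area A = 2πrL = 2π×2.32×10⁻⁴×0.0277 = 4.03783×10⁻⁵ m².
P = σAT⁴ ⇒ T = (P/(σA))^(1/4) = (142.7/(5.670×10⁻⁸×4.03783×10⁻⁵))^(1/4) = 2.81×10³ K.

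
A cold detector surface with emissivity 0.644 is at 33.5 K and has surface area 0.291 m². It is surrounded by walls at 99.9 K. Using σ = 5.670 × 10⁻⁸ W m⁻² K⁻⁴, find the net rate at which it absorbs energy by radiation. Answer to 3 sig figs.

Net gain ≈ 1.04 W

Area A = 0.291 m².
Net radiated power P_net = εσA(T⁴ − T₀⁴) = 0.644×5.670×10⁻⁸×0.291×(33.5⁴ − 99.9⁴).
T⁴ − T₀⁴ = 1.25945×10⁶ − 9.96006×10⁷ = -9.83412×10⁷ K⁴, so P_net = -1.04 W — negative, meaning a net gain of 1.04 W.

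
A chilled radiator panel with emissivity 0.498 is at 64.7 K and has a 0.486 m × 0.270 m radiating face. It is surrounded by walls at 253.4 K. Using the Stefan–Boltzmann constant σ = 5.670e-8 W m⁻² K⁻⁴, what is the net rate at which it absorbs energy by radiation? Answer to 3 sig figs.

Area A = 0.486 × 0.270 = 0.13122 m².
Net radiated power P_net = εσA(T⁴ − T₀⁴) = 0.498×5.670×10⁻⁸×0.13122×(64.7⁴ − 253.4⁴).
T⁴ − T₀⁴ = 1.75233×10⁷ − 4.12312×10⁹ = -4.10560×10⁹ K⁴, so P_net = -15.2 W — negative, meaning a net gain of 15.2 W.

Net gain ≈ 15.2 W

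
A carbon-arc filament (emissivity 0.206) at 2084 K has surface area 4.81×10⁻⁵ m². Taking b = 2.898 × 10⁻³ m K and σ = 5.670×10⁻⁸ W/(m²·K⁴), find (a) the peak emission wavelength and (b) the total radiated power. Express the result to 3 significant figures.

λ_max ≈ 1.39×10³ nm; P ≈ 10.6 W

(a) λ_max = b/T = 2.898×10⁻³/2084 = 1.391×10⁻⁶ m = 1.39×10³ nm.
Area A = 4.81×10⁻⁵ m².
(b) P = εσAT⁴ = 0.206×5.670×10⁻⁸×4.81×10⁻⁵×(2084)⁴ = 10.6 W.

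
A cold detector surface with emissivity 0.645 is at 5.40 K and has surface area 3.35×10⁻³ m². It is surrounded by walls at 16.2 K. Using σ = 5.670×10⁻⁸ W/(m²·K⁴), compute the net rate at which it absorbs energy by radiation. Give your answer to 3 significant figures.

Area A = 3.35×10⁻³ m².
Net radiated power P_net = εσA(T⁴ − T₀⁴) = 0.645×5.670×10⁻⁸×3.35×10⁻³×(5.40⁴ − 16.2⁴).
T⁴ − T₀⁴ = 850.306 − 68874.8 = -68024.5 K⁴, so P_net = -8.33×10⁻⁶ W — negative, meaning a net gain of 8.33×10⁻⁶ W.

Net gain ≈ 8.33×10⁻⁶ W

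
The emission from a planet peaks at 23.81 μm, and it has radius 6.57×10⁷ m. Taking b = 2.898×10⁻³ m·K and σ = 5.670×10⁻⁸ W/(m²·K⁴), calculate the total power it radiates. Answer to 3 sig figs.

P ≈ 6.75×10¹⁷ W

Wien's law: T = b/λ_max = 2.898×10⁻³/2.381×10⁻⁵ = 121.714 K.
Surface area A = 4πR² = 4π(6.57×10⁷ m)² = 5.42426×10¹⁶ m².
Then P = σAT⁴ = 5.670×10⁻⁸×5.42426×10¹⁶×(121.714)⁴ = 6.75×10¹⁷ W.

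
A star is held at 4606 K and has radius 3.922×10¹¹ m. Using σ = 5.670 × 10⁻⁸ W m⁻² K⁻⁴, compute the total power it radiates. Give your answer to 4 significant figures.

Surface area A = 4πR² = 4π(3.922×10¹¹ m)² = 1.93297×10²⁴ m².
P = σAT⁴ = 5.670×10⁻⁸ × 1.93297×10²⁴ × (4606)⁴ = 4.933×10³¹ W.

P ≈ 4.933×10³¹ W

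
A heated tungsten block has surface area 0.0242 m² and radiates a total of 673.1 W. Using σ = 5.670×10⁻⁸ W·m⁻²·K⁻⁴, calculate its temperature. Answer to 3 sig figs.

Area A = 0.0242 m².
P = σAT⁴ ⇒ T = (P/(σA))^(1/4) = (673.1/(5.670×10⁻⁸×0.0242))^(1/4) = 837 K.

T ≈ 837 K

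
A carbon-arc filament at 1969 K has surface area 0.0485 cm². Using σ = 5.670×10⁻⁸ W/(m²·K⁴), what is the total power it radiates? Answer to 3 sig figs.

Area A = 0.0485 cm² = 4.85×10⁻⁶ m².
P = σAT⁴ = 5.670×10⁻⁸ × 4.85×10⁻⁶ × (1969)⁴ = 4.13 W.

P ≈ 4.13 W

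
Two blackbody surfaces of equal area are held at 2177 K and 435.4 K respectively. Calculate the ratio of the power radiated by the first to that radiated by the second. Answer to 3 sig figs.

P₁/P₂ ≈ 625

With equal areas, P₁/P₂ = (T₁/T₂)⁴ = (2177/435.4)⁴ = 625.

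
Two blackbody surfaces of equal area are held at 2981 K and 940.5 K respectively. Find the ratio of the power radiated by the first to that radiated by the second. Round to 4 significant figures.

With equal areas, P₁/P₂ = (T₁/T₂)⁴ = (2981/940.5)⁴ = 100.9.

P₁/P₂ ≈ 100.9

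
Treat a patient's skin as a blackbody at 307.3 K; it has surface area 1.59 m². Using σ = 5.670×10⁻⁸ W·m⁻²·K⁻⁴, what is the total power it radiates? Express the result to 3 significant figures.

P ≈ 804 W

Area A = 1.59 m².
P = σAT⁴ = 5.670×10⁻⁸ × 1.59 × (307.3)⁴ = 804 W.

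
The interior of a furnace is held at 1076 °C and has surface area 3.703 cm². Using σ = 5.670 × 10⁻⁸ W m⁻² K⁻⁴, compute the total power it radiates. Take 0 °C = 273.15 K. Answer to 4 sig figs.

T = 1076 °C + 273.15 = 1349.15 K.
Area A = 3.703 cm² = 3.703×10⁻⁴ m².
P = σAT⁴ = 5.670×10⁻⁸ × 3.703×10⁻⁴ × (1349.15)⁴ = 69.56 W.

P ≈ 69.56 W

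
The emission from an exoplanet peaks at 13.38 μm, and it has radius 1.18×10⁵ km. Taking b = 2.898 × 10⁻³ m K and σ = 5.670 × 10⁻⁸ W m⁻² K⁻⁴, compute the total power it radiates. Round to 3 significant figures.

Wien's law: T = b/λ_max = 2.898×10⁻³/1.338×10⁻⁵ = 216.592 K.
Surface area A = 4πR² = 4π(1.18×10⁸ m)² = 1.74974×10¹⁷ m².
Then P = σAT⁴ = 5.670×10⁻⁸×1.74974×10¹⁷×(216.592)⁴ = 2.18×10¹⁹ W.

P ≈ 2.18×10¹⁹ W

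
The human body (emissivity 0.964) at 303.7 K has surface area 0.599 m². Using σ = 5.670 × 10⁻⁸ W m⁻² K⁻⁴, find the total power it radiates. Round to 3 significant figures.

Area A = 0.599 m².
P = εσAT⁴ = 0.964 × 5.670×10⁻⁸ × 0.599 × (303.7)⁴ = 279 W.

P ≈ 279 W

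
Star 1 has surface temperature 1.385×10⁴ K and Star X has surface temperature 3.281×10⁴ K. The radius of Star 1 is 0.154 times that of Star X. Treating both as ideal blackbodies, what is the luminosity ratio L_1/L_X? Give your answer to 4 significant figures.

L ∝ R²T⁴, so L_1/L_X = (R_1/R_X)²(T_1/T_X)⁴ = (0.154)² × (1.385×10⁴/3.281×10⁴)⁴ = 0.023716 × 0.0317522 = 7.530×10⁻⁴.

L_1/L_X ≈ 7.530×10⁻⁴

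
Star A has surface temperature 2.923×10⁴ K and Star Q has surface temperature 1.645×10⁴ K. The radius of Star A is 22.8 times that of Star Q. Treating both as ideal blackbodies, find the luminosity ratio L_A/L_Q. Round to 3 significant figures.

L_A/L_Q ≈ 5.18×10³

L ∝ R²T⁴, so L_A/L_Q = (R_A/R_Q)²(T_A/T_Q)⁴ = (22.8)² × (2.923×10⁴/1.645×10⁴)⁴ = 519.84 × 9.96900 = 5.18×10³.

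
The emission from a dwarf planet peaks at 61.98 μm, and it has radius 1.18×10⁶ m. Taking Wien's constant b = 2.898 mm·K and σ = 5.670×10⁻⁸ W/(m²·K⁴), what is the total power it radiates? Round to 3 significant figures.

Wien's law: T = b/λ_max = 2.898×10⁻³/6.198×10⁻⁵ = 46.7570 K.
Surface area A = 4πR² = 4π(1.18×10⁶ m)² = 1.74974×10¹³ m².
Then P = σAT⁴ = 5.670×10⁻⁸×1.74974×10¹³×(46.7570)⁴ = 4.74×10¹² W.

P ≈ 4.74×10¹² W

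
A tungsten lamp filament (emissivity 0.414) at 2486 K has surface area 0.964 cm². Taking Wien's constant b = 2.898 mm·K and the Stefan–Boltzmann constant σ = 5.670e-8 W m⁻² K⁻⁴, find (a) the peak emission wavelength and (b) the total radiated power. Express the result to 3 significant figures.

(a) λ_max = b/T = 2.898×10⁻³/2486 = 1.166×10⁻⁶ m = 1.17×10³ nm.
Area A = 0.964 cm² = 9.64×10⁻⁵ m².
(b) P = εσAT⁴ = 0.414×5.670×10⁻⁸×9.64×10⁻⁵×(2486)⁴ = 86.4 W.

λ_max ≈ 1.17×10³ nm; P ≈ 86.4 W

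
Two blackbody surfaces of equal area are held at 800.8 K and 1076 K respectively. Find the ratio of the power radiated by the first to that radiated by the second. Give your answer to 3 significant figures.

P₁/P₂ ≈ 0.307

With equal areas, P₁/P₂ = (T₁/T₂)⁴ = (800.8/1076)⁴ = 0.307.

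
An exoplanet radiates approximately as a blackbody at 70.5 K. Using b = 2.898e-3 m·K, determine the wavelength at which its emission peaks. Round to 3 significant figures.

λ_max ≈ 41.1 μm

Wien's displacement law: λ_max = b/T = (2.898×10⁻³ m·K)/(70.5 K) = 4.111×10⁻⁵ m.
That is 41.1 μm, in the infrared range.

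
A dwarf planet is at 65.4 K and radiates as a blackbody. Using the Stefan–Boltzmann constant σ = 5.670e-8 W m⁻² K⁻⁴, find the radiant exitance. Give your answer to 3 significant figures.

Stefan–Boltzmann: I = σT⁴ = 5.670×10⁻⁸ × (65.4)⁴ = 1.04 W/m².

I ≈ 1.04 W/m²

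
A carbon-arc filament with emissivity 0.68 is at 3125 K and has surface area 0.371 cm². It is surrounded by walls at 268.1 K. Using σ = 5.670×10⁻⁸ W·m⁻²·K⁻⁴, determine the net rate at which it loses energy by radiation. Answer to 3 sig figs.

Net loss ≈ 136 W

Area A = 0.371 cm² = 3.71×10⁻⁵ m².
Net radiated power P_net = εσA(T⁴ − T₀⁴) = 0.68×5.670×10⁻⁸×3.71×10⁻⁵×(3125⁴ − 268.1⁴).
T⁴ − T₀⁴ = 9.53674×10¹³ − 5.16639×10⁹ = 9.53622×10¹³ K⁴, so P_net = 136 W.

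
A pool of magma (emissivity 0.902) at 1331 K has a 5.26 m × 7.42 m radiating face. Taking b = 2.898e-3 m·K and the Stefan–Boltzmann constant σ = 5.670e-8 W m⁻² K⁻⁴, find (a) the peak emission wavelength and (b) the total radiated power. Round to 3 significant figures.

λ_max ≈ 2.18×10³ nm; P ≈ 6.26×10⁶ W

(a) λ_max = b/T = 2.898×10⁻³/1331 = 2.177×10⁻⁶ m = 2.18×10³ nm.
Area A = 5.26 × 7.42 = 39.0292 m².
(b) P = εσAT⁴ = 0.902×5.670×10⁻⁸×39.0292×(1331)⁴ = 6.26×10⁶ W.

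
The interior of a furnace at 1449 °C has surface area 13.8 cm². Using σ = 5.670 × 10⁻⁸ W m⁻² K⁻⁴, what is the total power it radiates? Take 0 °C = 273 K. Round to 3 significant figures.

P ≈ 688 W

T = 1449 °C + 273 = 1722 K.
Area A = 13.8 cm² = 1.38×10⁻³ m².
P = σAT⁴ = 5.670×10⁻⁸ × 1.38×10⁻³ × (1722)⁴ = 688 W.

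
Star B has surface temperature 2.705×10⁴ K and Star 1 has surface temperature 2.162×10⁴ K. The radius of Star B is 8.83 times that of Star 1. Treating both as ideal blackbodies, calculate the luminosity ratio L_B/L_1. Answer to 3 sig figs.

L ∝ R²T⁴, so L_B/L_1 = (R_B/R_1)²(T_B/T_1)⁴ = (8.83)² × (2.705×10⁴/2.162×10⁴)⁴ = 77.9689 × 2.45045 = 191.

L_B/L_1 ≈ 191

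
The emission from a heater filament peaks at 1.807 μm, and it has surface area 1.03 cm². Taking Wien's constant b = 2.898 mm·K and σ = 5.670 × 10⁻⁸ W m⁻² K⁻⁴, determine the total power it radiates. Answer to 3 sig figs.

Wien's law: T = b/λ_max = 2.898×10⁻³/1.807×10⁻⁶ = 1603.76 K.
Area A = 1.03 cm² = 1.03×10⁻⁴ m².
Then P = σAT⁴ = 5.670×10⁻⁸×1.03×10⁻⁴×(1603.76)⁴ = 38.6 W.

P ≈ 38.6 W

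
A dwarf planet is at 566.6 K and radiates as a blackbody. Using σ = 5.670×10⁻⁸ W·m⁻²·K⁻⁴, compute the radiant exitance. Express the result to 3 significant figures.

Stefan–Boltzmann: I = σT⁴ = 5.670×10⁻⁸ × (566.6)⁴ = 5.84×10³ W/m².

I ≈ 5.84×10³ W/m²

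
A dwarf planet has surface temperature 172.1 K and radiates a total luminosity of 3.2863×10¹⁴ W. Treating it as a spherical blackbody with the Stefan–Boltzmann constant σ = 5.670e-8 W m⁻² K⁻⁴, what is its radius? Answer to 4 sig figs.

L = 4πR²σT⁴ ⇒ R = √(L/(4πσT⁴)).
σT⁴ = 49.7401 W/m², so R = √(3.2863×10¹⁴/(4π×49.7401)) = 7.251×10⁵ m.

R ≈ 7.251×10⁵ m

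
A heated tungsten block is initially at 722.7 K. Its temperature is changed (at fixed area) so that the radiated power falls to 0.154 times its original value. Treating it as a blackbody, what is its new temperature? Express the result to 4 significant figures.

P ∝ T⁴, so T₂/T₁ = (P₂/P₁)^(1/4) = (0.154)^(1/4) = 0.626441.
T₂ = 722.7 × 0.626441 = 452.7 K.

T₂ ≈ 452.7 K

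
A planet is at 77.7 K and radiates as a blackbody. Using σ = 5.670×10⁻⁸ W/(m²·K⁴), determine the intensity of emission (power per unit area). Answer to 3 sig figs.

Stefan–Boltzmann: I = σT⁴ = 5.670×10⁻⁸ × (77.7)⁴ = 2.07 W/m².

I ≈ 2.07 W/m²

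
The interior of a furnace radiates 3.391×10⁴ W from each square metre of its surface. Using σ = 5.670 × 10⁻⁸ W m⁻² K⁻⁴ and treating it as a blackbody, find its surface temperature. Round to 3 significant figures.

I = σT⁴, so T = (I/σ)^(1/4) = (3.391×10⁴/(5.670×10⁻⁸))^(1/4) = 879 K.

T ≈ 879 K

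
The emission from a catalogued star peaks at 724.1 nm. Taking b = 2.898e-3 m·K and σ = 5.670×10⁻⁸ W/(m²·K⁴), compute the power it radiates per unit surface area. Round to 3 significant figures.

I ≈ 1.45×10⁷ W/m²

Wien's law: T = b/λ_max = 2.898×10⁻³/7.241×10⁻⁷ = 4002.21 K.
Then I = σT⁴ = 5.670×10⁻⁸×(4002.21)⁴ = 1.45×10⁷ W/m².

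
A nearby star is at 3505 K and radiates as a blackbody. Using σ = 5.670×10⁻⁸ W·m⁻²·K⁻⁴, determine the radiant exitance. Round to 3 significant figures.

I ≈ 8.56×10⁶ W/m²

Stefan–Boltzmann: I = σT⁴ = 5.670×10⁻⁸ × (3505)⁴ = 8.56×10⁶ W/m².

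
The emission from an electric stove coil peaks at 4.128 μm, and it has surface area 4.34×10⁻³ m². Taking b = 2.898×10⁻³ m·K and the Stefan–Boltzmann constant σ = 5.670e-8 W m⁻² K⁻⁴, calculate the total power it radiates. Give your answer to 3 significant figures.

Wien's law: T = b/λ_max = 2.898×10⁻³/4.128×10⁻⁶ = 702.035 K.
Area A = 4.34×10⁻³ m².
Then P = σAT⁴ = 5.670×10⁻⁸×4.34×10⁻³×(702.035)⁴ = 59.8 W.

P ≈ 59.8 W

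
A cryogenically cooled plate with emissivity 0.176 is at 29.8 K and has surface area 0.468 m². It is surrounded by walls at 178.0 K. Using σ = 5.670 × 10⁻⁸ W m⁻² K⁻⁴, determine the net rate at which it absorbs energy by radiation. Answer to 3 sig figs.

Net gain ≈ 4.68 W

Area A = 0.468 m².
Net radiated power P_net = εσA(T⁴ − T₀⁴) = 0.176×5.670×10⁻⁸×0.468×(29.8⁴ − 178.0⁴).
T⁴ − T₀⁴ = 7.88615×10⁵ − 1.00388×10⁹ = -1.00309×10⁹ K⁴, so P_net = -4.68 W — negative, meaning a net gain of 4.68 W.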